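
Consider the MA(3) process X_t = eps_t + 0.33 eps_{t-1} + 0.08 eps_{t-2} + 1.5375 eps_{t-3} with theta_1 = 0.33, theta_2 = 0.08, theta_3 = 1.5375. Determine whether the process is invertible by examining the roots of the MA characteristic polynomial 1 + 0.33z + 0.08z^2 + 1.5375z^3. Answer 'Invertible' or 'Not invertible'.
\text{Not invertible}

The MA(q) characteristic polynomial is P(z) = 1 + 0.33z + 0.08z^2 + 1.5375z^3.
Invertibility requires all roots to lie outside the unit circle, i.e. |z| > 1 for every root.
Degree 3: look for a simple real root z0 first, then factor out (1 - z/z0) and solve the remaining quadratic.
Testing z0 = -0.8: P(-0.8) = 1 + (0.33)(-0.8) + (0.08)(-0.8)^2 + (1.5375)(-0.8)^3
  = 1 + (-0.264) + (0.0512) + (-0.7872) = 0.  So z_0 = -0.8 is a root, |z_0| = 0.8.
Divide out the factor (1 + 1.25 z) = (1 - z/z0) (since 1/z0 = -1.25):
  P(z) = (1 + 1.25 z)(1 + (-0.92) z + (1.23) z^2)
  [check: z-coef -0.92 - (-1.25) = 0.33; z^2-coef 1.23 - (-1.25)(-0.92) = 0.08; z^3-coef -(-1.25)(1.23) = 1.5375.]
Remaining roots from the quadratic factor 1 + (-0.92) z + (1.23) z^2:
  Set 1 + (-0.92) z + (1.23) z^2 = 0, i.e. a z^2 + b z + c = 0 with a = 1.23, b = -0.92, c = 1.
  Discriminant D = b^2 - 4ac = (-0.92)^2 - 4*(1.23)*1 = 0.8464 - (4.92) = -4.0736.
  D < 0, so the roots are the complex-conjugate pair z = (-b +/- i sqrt(-D)) / (2a) = 0.374 +/- 0.8205i.
  For a conjugate pair |z|^2 = z * conj(z) = (product of roots) = c/a = 1/(1.23) = 0.813008, so |z| = sqrt(0.813008) = 0.9017 for both roots.
Moduli of all roots: 0.8000, 0.9017, 0.9017.
All moduli strictly greater than 1? No.
Verdict: Not invertible.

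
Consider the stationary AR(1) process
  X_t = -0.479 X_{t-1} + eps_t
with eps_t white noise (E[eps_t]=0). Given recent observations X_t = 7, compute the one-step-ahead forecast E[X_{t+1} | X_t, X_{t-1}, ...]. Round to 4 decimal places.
E[X_{t+1} \mid \mathcal F_t] = -3.3530

For an AR(p) model X_t = c + sum_i phi_i X_{t-i} + eps_t, the
one-step-ahead conditional mean is
  E[X_{t+1} | X_t, ...] = c + sum_i phi_i X_{t+1-i}.
Substitute known values:
  E[X_{t+1} | ...] = (-0.479) * (7)
                   = -3.3530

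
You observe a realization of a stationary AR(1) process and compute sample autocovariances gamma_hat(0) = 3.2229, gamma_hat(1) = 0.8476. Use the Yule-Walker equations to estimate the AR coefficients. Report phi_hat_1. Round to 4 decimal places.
\hat\phi_{1} = 0.2630

The Yule-Walker equations for an AR(p) process read, in matrix form,
  Gamma_p phi = r_p,   with   (Gamma_p)_{ij} = gamma(|i - j|),
                       (r_p)_i = gamma(i),   i,j = 1..p.
Substitute the sample gammas (Toeplitz matrix and right-hand side of size 1):
  Gamma_p = [[3.2229]]
  r_p     = [0.8476]
With p = 1 this is the single equation gamma(0) phi_1 = gamma(1):
  phi_hat_1 = gamma(1) / gamma(0) = 0.8476 / 3.2229 = 0.2630.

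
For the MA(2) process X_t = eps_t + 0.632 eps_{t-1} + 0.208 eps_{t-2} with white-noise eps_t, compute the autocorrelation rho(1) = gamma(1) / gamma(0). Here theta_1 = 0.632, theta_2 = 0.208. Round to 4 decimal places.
\rho(1) = 0.5292

For an MA(q) process with theta_0 = 1, the autocovariance is
  gamma(k) = sigma^2 * sum_{i=0..q-k} theta_i * theta_{i+k},
and rho(k) = gamma(k) / gamma(0). Sigma^2 cancels.
  numerator   = (1)*(0.632) + (0.632)*(0.208) = 0.763456.
  denominator = (1)^2 + (0.632)^2 + (0.208)^2 = 1.442688.
  rho(1) = 0.763456 / 1.442688 = 0.5292.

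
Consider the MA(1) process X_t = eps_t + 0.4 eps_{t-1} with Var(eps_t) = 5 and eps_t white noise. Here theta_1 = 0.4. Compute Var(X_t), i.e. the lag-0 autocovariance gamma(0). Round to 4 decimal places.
\gamma(0) = 5.8000

For an MA(q) process X_t = eps_t + sum_i theta_i eps_{t-i} with
Var(eps_t) = sigma^2, the variance is
  gamma(0) = sigma^2 * (1 + sum_i theta_i^2).
  sum_i theta_i^2 = (0.4)^2 = 0.16.
  gamma(0) = 5 * (1 + 0.16) = 5 * 1.16 = 5.8, which rounds to 5.8000.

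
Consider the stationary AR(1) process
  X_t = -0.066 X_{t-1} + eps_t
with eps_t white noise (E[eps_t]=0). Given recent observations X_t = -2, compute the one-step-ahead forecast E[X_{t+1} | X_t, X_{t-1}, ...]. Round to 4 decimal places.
E[X_{t+1} \mid \mathcal F_t] = 0.1320

For an AR(p) model X_t = c + sum_i phi_i X_{t-i} + eps_t, the
one-step-ahead conditional mean is
  E[X_{t+1} | X_t, ...] = c + sum_i phi_i X_{t+1-i}.
Substitute known values:
  E[X_{t+1} | ...] = (-0.066) * (-2)
                   = 0.1320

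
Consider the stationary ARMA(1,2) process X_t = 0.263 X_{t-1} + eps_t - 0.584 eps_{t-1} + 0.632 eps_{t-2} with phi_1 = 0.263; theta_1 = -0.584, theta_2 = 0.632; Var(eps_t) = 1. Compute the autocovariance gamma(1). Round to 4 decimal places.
\gamma(1) = -0.4121

Multiply the model equation by X_{t-k} and take expectations. With theta_0 = psi_0 = 1 and psi_j the MA(infinity) weights, this gives
  gamma(k) - sum_i phi_i gamma(k-i) = c_k,
  c_k = sigma^2 * sum_{j=k..q} theta_j psi_{j-k}   (c_k = 0 for k > q),
using gamma(-m) = gamma(m).
psi-weights needed (psi_j = theta_j + sum_i phi_i psi_{j-i}):
  psi_1 = theta_1 + phi_1 = -0.584 + (0.263) = -0.321
  psi_2 = theta_2 + phi_1 psi_1 = 0.632 + (0.263)(-0.321) = 0.547577
Right-hand sides:
  c_0 = sigma^2 (1 + theta_1 psi_1 + theta_2 psi_2) = 1 * (1 + (-0.584)(-0.321) + (0.632)(0.547577)) = 1 * 1.533533 = 1.533533
  c_1 = sigma^2 (theta_1 + theta_2 psi_1) = 1 * (-0.584 + (0.632)(-0.321)) = -0.786872
  c_2 = sigma^2 theta_2 = 1 * (0.632) = 0.632
Equations for k = 0 and k = 1 (AR order 1):
  gamma(0) = phi_1 gamma(1) + c_0
  gamma(1) = phi_1 gamma(0) + c_1
Substituting the second into the first: gamma(0) (1 - phi_1^2) = c_0 + phi_1 c_1, so
  gamma(0) = (c_0 + phi_1 c_1) / (1 - phi_1^2) = (1.533533 + (0.263)(-0.786872)) / (1 - (0.263)^2) = 1.326585 / 0.930831 = 1.425162.
  gamma(1) = phi_1 gamma(0) + c_1 = (0.263)(1.425162) + (-0.786872) = -0.412054.
Therefore gamma(1) = -0.4121 (to 4 decimal places).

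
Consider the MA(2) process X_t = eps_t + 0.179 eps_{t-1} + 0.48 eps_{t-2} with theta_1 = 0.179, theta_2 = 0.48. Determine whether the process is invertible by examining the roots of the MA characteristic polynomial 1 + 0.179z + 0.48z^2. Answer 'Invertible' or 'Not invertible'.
\text{Invertible}

The MA(q) characteristic polynomial is P(z) = 1 + 0.179z + 0.48z^2.
Invertibility requires all roots to lie outside the unit circle, i.e. |z| > 1 for every root.
Set 1 + (0.179) z + (0.48) z^2 = 0, i.e. a z^2 + b z + c = 0 with a = 0.48, b = 0.179, c = 1.
Discriminant D = b^2 - 4ac = (0.179)^2 - 4*(0.48)*1 = 0.032041 - (1.92) = -1.887959.
D < 0, so the roots are the complex-conjugate pair z = (-b +/- i sqrt(-D)) / (2a) = -0.1865 +/- 1.4313i.
For a conjugate pair |z|^2 = z * conj(z) = (product of roots) = c/a = 1/(0.48) = 2.083333, so |z| = sqrt(2.083333) = 1.4434 for both roots.
Moduli of all roots: 1.4434, 1.4434.
All moduli strictly greater than 1? Yes.
Verdict: Invertible.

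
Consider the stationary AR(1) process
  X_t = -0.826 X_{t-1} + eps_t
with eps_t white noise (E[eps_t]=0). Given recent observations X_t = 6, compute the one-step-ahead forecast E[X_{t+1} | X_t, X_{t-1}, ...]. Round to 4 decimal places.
E[X_{t+1} \mid \mathcal F_t] = -4.9560

For an AR(p) model X_t = c + sum_i phi_i X_{t-i} + eps_t, the
one-step-ahead conditional mean is
  E[X_{t+1} | X_t, ...] = c + sum_i phi_i X_{t+1-i}.
Substitute known values:
  E[X_{t+1} | ...] = (-0.826) * (6)
                   = -4.9560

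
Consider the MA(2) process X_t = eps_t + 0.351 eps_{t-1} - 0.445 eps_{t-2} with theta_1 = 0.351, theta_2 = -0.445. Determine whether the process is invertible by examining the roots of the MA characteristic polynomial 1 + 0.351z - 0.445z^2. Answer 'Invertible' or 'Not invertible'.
\text{Invertible}

The MA(q) characteristic polynomial is P(z) = 1 + 0.351z - 0.445z^2.
Invertibility requires all roots to lie outside the unit circle, i.e. |z| > 1 for every root.
Set 1 + (0.351) z + (-0.445) z^2 = 0, i.e. a z^2 + b z + c = 0 with a = -0.445, b = 0.351, c = 1.
Discriminant D = b^2 - 4ac = (0.351)^2 - 4*(-0.445)*1 = 0.123201 - (-1.78) = 1.903201.
D >= 0, so the roots are real: z = (-b +/- sqrt(D)) / (2a) = (-0.351 +/- 1.379566) / (-0.89).
  z_1 = (-0.351 + 1.379566) / (-0.89) = -1.1557,   |z_1| = 1.1557.
  z_2 = (-0.351 - 1.379566) / (-0.89) = 1.9445,   |z_2| = 1.9445.
Moduli of all roots: 1.1557, 1.9445.
All moduli strictly greater than 1? Yes.
Verdict: Invertible.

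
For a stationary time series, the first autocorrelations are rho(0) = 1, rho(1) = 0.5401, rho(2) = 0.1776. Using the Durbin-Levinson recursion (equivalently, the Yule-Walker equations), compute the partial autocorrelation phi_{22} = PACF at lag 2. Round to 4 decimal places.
\phi_{22} = -0.1611

The PACF at lag k is phi_{kk}, the last component of the solution
to the Yule-Walker system G_k phi = r_k where
  (G_k)_{ij} = rho(|i - j|), (r_k)_i = rho(i), i,j = 1..k.
Equivalently, Durbin-Levinson gives phi_{kk} iteratively:
  phi_{11} = rho(1)
  phi_{kk} = [rho(k) - sum_{j=1..k-1} phi_{k-1,j} rho(k-j)]
            / [1 - sum_{j=1..k-1} phi_{k-1,j} rho(j)],
  phi_{k,j} = phi_{k-1,j} - phi_{kk} phi_{k-1,k-j},  j = 1..k-1.
Step k = 1:
  phi_11 = rho(1) = 0.5401.
Step k = 2:
  phi_22 = [rho(2) - phi_11 rho(1)] / [1 - phi_11 rho(1)] = [0.1776 - (0.5401)(0.5401)] / [1 - (0.5401)(0.5401)]
         = -0.11410801 / 0.70829199 = -0.1611.
Therefore phi_{22} = -0.1611.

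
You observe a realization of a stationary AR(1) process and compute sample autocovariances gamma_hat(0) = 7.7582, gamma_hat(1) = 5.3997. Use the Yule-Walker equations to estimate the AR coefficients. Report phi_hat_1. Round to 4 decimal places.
\hat\phi_{1} = 0.6960

The Yule-Walker equations for an AR(p) process read, in matrix form,
  Gamma_p phi = r_p,   with   (Gamma_p)_{ij} = gamma(|i - j|),
                       (r_p)_i = gamma(i),   i,j = 1..p.
Substitute the sample gammas (Toeplitz matrix and right-hand side of size 1):
  Gamma_p = [[7.7582]]
  r_p     = [5.3997]
With p = 1 this is the single equation gamma(0) phi_1 = gamma(1):
  phi_hat_1 = gamma(1) / gamma(0) = 5.3997 / 7.7582 = 0.6960.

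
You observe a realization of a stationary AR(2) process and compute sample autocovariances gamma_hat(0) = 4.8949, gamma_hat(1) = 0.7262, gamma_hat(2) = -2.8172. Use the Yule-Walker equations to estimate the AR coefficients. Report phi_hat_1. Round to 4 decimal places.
\hat\phi_{1} = 0.2390

The Yule-Walker equations for an AR(p) process read, in matrix form,
  Gamma_p phi = r_p,   with   (Gamma_p)_{ij} = gamma(|i - j|),
                       (r_p)_i = gamma(i),   i,j = 1..p.
Substitute the sample gammas (Toeplitz matrix and right-hand side of size 2):
  Gamma_p = [[4.8949, 0.7262], [0.7262, 4.8949]]
  r_p     = [0.7262, -2.8172]
Written out:
  4.8949 phi_1 + 0.7262 phi_2 = 0.7262
  0.7262 phi_1 + 4.8949 phi_2 = -2.8172
Solve by Cramer's rule:
  det = gamma(0)^2 - gamma(1)^2 = (4.8949)^2 - (0.7262)^2 = 23.96004601 - 0.52736644 = 23.43267957
  phi_hat_1 = [gamma(1) gamma(0) - gamma(1) gamma(2)] / det = [(0.7262)(4.8949) - (0.7262)(-2.8172)] / 23.43267957 = 5.60052702 / 23.43267957 = 0.239
  phi_hat_2 = [gamma(0) gamma(2) - gamma(1)^2] / det = [(4.8949)(-2.8172) - (0.7262)^2] / 23.43267957 = -14.31727872 / 23.43267957 = -0.611
So phi_hat = [0.2390, -0.6110].
Therefore phi_hat_1 = 0.2390.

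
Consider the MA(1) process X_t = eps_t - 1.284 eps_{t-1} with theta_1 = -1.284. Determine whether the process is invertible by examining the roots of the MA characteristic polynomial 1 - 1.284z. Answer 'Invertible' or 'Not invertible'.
\text{Not invertible}

The MA(q) characteristic polynomial is P(z) = 1 - 1.284z.
Invertibility requires all roots to lie outside the unit circle, i.e. |z| > 1 for every root.
This is linear in z: 1 + (-1.284) z = 0  =>  z = -1/(-1.284) = 0.778816,  |z| = 0.778816.
Moduli of all roots: 0.7788.
All moduli strictly greater than 1? No.
Verdict: Not invertible.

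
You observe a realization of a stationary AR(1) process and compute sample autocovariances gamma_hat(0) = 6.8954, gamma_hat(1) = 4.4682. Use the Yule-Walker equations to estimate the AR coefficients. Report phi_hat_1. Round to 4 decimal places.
\hat\phi_{1} = 0.6480

The Yule-Walker equations for an AR(p) process read, in matrix form,
  Gamma_p phi = r_p,   with   (Gamma_p)_{ij} = gamma(|i - j|),
                       (r_p)_i = gamma(i),   i,j = 1..p.
Substitute the sample gammas (Toeplitz matrix and right-hand side of size 1):
  Gamma_p = [[6.8954]]
  r_p     = [4.4682]
With p = 1 this is the single equation gamma(0) phi_1 = gamma(1):
  phi_hat_1 = gamma(1) / gamma(0) = 4.4682 / 6.8954 = 0.6480.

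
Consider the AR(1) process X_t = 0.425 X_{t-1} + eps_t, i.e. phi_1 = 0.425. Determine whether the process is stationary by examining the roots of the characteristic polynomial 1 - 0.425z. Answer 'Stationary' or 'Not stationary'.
\text{Stationary}

The AR(p) characteristic polynomial is P(z) = 1 - 0.425z.
Stationarity requires all roots to lie outside the unit circle, i.e. |z| > 1 for every root.
This is linear in z: 1 + (-0.425) z = 0  =>  z = -1/(-0.425) = 2.352941,  |z| = 2.352941.
Moduli of all roots: 2.3529.
All moduli strictly greater than 1? Yes.
Verdict: Stationary.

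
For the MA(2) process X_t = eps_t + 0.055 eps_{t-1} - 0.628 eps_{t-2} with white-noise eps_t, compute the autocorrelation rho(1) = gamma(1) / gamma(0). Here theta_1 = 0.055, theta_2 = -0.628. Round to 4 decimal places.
\rho(1) = 0.0146

For an MA(q) process with theta_0 = 1, the autocovariance is
  gamma(k) = sigma^2 * sum_{i=0..q-k} theta_i * theta_{i+k},
and rho(k) = gamma(k) / gamma(0). Sigma^2 cancels.
  numerator   = (1)*(0.055) + (0.055)*(-0.628) = 0.02046.
  denominator = (1)^2 + (0.055)^2 + (-0.628)^2 = 1.397409.
  rho(1) = 0.02046 / 1.397409 = 0.0146.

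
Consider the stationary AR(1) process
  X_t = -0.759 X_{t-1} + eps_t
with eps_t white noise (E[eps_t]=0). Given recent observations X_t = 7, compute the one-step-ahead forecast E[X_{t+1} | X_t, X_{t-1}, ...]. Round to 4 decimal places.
E[X_{t+1} \mid \mathcal F_t] = -5.3130

For an AR(p) model X_t = c + sum_i phi_i X_{t-i} + eps_t, the
one-step-ahead conditional mean is
  E[X_{t+1} | X_t, ...] = c + sum_i phi_i X_{t+1-i}.
Substitute known values:
  E[X_{t+1} | ...] = (-0.759) * (7)
                   = -5.3130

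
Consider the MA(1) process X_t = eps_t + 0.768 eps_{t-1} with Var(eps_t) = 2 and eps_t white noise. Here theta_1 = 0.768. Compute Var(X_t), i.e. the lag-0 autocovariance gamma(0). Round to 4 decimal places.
\gamma(0) = 3.1796

For an MA(q) process X_t = eps_t + sum_i theta_i eps_{t-i} with
Var(eps_t) = sigma^2, the variance is
  gamma(0) = sigma^2 * (1 + sum_i theta_i^2).
  sum_i theta_i^2 = (0.768)^2 = 0.589824.
  gamma(0) = 2 * (1 + 0.589824) = 2 * 1.589824 = 3.179648, which rounds to 3.1796.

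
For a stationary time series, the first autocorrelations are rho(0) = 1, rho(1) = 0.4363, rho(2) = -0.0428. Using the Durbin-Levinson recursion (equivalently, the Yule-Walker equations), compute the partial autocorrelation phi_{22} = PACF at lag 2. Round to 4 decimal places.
\phi_{22} = -0.2880

The PACF at lag k is phi_{kk}, the last component of the solution
to the Yule-Walker system G_k phi = r_k where
  (G_k)_{ij} = rho(|i - j|), (r_k)_i = rho(i), i,j = 1..k.
Equivalently, Durbin-Levinson gives phi_{kk} iteratively:
  phi_{11} = rho(1)
  phi_{kk} = [rho(k) - sum_{j=1..k-1} phi_{k-1,j} rho(k-j)]
            / [1 - sum_{j=1..k-1} phi_{k-1,j} rho(j)],
  phi_{k,j} = phi_{k-1,j} - phi_{kk} phi_{k-1,k-j},  j = 1..k-1.
Step k = 1:
  phi_11 = rho(1) = 0.4363.
Step k = 2:
  phi_22 = [rho(2) - phi_11 rho(1)] / [1 - phi_11 rho(1)] = [-0.0428 - (0.4363)(0.4363)] / [1 - (0.4363)(0.4363)]
         = -0.23315769 / 0.80964231 = -0.288.
Therefore phi_{22} = -0.2880.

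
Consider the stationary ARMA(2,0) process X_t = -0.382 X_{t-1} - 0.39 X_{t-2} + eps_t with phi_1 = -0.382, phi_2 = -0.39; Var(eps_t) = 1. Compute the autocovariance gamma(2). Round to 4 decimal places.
\gamma(2) = -0.3636

Multiply the model equation by X_{t-k} and take expectations. With theta_0 = psi_0 = 1 and psi_j the MA(infinity) weights, this gives
  gamma(k) - sum_i phi_i gamma(k-i) = c_k,
  c_k = sigma^2 * sum_{j=k..q} theta_j psi_{j-k}   (c_k = 0 for k > q),
using gamma(-m) = gamma(m).
Pure AR (q = 0): c_0 = sigma^2 = 1, c_k = 0 for k >= 1.
Equations for k = 0, 1, 2 (AR order 2, c_2 = 0):
  (E0) gamma(0) = phi_1 gamma(1) + phi_2 gamma(2) + c_0
  (E1) gamma(1) = phi_1 gamma(0) + phi_2 gamma(1) + c_1
  (E2) gamma(2) = phi_1 gamma(1) + phi_2 gamma(0)
From (E1): gamma(1) = A gamma(0) + B with
  A = phi_1 / (1 - phi_2) = -0.382 / 1.39 = -0.27482,   B = c_1 / (1 - phi_2) = 0 / 1.39 = 0.
Insert (E2) into (E0): gamma(0) (1 - phi_2^2) = phi_1 (1 + phi_2) gamma(1) + c_0.
  phi_1 (1 + phi_2) = (-0.382)(0.61) = -0.23302,   1 - phi_2^2 = 0.8479.
Replace gamma(1) by A gamma(0) + B and collect gamma(0):
  gamma(0) [0.8479 - (-0.23302)(-0.27482)] = c_0 = 1
  gamma(0) * 0.783861 = 1
  gamma(0) = 1 / 0.783861 = 1.275736.
  gamma(1) = A gamma(0) = (-0.27482)(1.275736) = -0.350598.
  gamma(2) = phi_1 gamma(1) + phi_2 gamma(0) = (-0.382)(-0.350598) + (-0.39)(1.275736) = -0.363609.
Therefore gamma(2) = -0.3636 (to 4 decimal places).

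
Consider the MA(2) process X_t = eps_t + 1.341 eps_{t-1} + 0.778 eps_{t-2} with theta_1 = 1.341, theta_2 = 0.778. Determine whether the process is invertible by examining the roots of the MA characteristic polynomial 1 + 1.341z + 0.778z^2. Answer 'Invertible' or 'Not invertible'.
\text{Invertible}

The MA(q) characteristic polynomial is P(z) = 1 + 1.341z + 0.778z^2.
Invertibility requires all roots to lie outside the unit circle, i.e. |z| > 1 for every root.
Set 1 + (1.341) z + (0.778) z^2 = 0, i.e. a z^2 + b z + c = 0 with a = 0.778, b = 1.341, c = 1.
Discriminant D = b^2 - 4ac = (1.341)^2 - 4*(0.778)*1 = 1.798281 - (3.112) = -1.313719.
D < 0, so the roots are the complex-conjugate pair z = (-b +/- i sqrt(-D)) / (2a) = -0.8618 +/- 0.7366i.
For a conjugate pair |z|^2 = z * conj(z) = (product of roots) = c/a = 1/(0.778) = 1.285347, so |z| = sqrt(1.285347) = 1.1337 for both roots.
Moduli of all roots: 1.1337, 1.1337.
All moduli strictly greater than 1? Yes.
Verdict: Invertible.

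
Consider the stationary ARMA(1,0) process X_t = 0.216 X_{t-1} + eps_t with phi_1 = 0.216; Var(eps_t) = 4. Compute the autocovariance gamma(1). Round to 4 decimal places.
\gamma(1) = 0.9063

Multiply the model equation by X_{t-k} and take expectations. With theta_0 = psi_0 = 1 and psi_j the MA(infinity) weights, this gives
  gamma(k) - sum_i phi_i gamma(k-i) = c_k,
  c_k = sigma^2 * sum_{j=k..q} theta_j psi_{j-k}   (c_k = 0 for k > q),
using gamma(-m) = gamma(m).
Pure AR (q = 0): c_0 = sigma^2 = 4, c_k = 0 for k >= 1.
Equations for k = 0 and k = 1 (AR order 1):
  gamma(0) = phi_1 gamma(1) + c_0
  gamma(1) = phi_1 gamma(0) + c_1
Substituting the second into the first: gamma(0) (1 - phi_1^2) = c_0 + phi_1 c_1, so
  gamma(0) = c_0 / (1 - phi_1^2) = 4 / (1 - (0.216)^2) = 4 / 0.953344 = 4.195757.
  gamma(1) = phi_1 gamma(0) = (0.216)(4.195757) = 0.906284.
Therefore gamma(1) = 0.9063 (to 4 decimal places).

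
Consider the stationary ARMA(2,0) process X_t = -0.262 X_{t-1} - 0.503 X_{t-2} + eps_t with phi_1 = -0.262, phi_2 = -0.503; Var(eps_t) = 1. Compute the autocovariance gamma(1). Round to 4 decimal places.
\gamma(1) = -0.2407

Multiply the model equation by X_{t-k} and take expectations. With theta_0 = psi_0 = 1 and psi_j the MA(infinity) weights, this gives
  gamma(k) - sum_i phi_i gamma(k-i) = c_k,
  c_k = sigma^2 * sum_{j=k..q} theta_j psi_{j-k}   (c_k = 0 for k > q),
using gamma(-m) = gamma(m).
Pure AR (q = 0): c_0 = sigma^2 = 1, c_k = 0 for k >= 1.
Equations for k = 0, 1, 2 (AR order 2, c_2 = 0):
  (E0) gamma(0) = phi_1 gamma(1) + phi_2 gamma(2) + c_0
  (E1) gamma(1) = phi_1 gamma(0) + phi_2 gamma(1) + c_1
  (E2) gamma(2) = phi_1 gamma(1) + phi_2 gamma(0)
From (E1): gamma(1) = A gamma(0) + B with
  A = phi_1 / (1 - phi_2) = -0.262 / 1.503 = -0.174318,   B = c_1 / (1 - phi_2) = 0 / 1.503 = 0.
Insert (E2) into (E0): gamma(0) (1 - phi_2^2) = phi_1 (1 + phi_2) gamma(1) + c_0.
  phi_1 (1 + phi_2) = (-0.262)(0.497) = -0.130214,   1 - phi_2^2 = 0.746991.
Replace gamma(1) by A gamma(0) + B and collect gamma(0):
  gamma(0) [0.746991 - (-0.130214)(-0.174318)] = c_0 = 1
  gamma(0) * 0.724292 = 1
  gamma(0) = 1 / 0.724292 = 1.380658.
  gamma(1) = A gamma(0) = (-0.174318)(1.380658) = -0.240674.
Therefore gamma(1) = -0.2407 (to 4 decimal places).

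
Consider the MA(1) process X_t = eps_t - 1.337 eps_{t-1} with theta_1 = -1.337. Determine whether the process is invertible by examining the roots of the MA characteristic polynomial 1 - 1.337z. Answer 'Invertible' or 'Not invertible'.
\text{Not invertible}

The MA(q) characteristic polynomial is P(z) = 1 - 1.337z.
Invertibility requires all roots to lie outside the unit circle, i.e. |z| > 1 for every root.
This is linear in z: 1 + (-1.337) z = 0  =>  z = -1/(-1.337) = 0.747943,  |z| = 0.747943.
Moduli of all roots: 0.7479.
All moduli strictly greater than 1? No.
Verdict: Not invertible.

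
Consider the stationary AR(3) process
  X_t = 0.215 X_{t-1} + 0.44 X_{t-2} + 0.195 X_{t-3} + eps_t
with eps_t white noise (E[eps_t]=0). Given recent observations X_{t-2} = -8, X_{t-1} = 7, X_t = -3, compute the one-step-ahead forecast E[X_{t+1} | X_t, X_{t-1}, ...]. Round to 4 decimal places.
E[X_{t+1} \mid \mathcal F_t] = 0.8750

For an AR(p) model X_t = c + sum_i phi_i X_{t-i} + eps_t, the
one-step-ahead conditional mean is
  E[X_{t+1} | X_t, ...] = c + sum_i phi_i X_{t+1-i}.
Substitute known values:
  E[X_{t+1} | ...] = (0.215) * (-3) + (0.44) * (7) + (0.195) * (-8)
                   = 0.8750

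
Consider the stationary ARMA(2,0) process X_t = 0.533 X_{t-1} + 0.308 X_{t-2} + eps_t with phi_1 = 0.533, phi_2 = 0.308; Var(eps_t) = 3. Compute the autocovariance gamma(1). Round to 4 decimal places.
\gamma(1) = 6.2764

Multiply the model equation by X_{t-k} and take expectations. With theta_0 = psi_0 = 1 and psi_j the MA(infinity) weights, this gives
  gamma(k) - sum_i phi_i gamma(k-i) = c_k,
  c_k = sigma^2 * sum_{j=k..q} theta_j psi_{j-k}   (c_k = 0 for k > q),
using gamma(-m) = gamma(m).
Pure AR (q = 0): c_0 = sigma^2 = 3, c_k = 0 for k >= 1.
Equations for k = 0, 1, 2 (AR order 2, c_2 = 0):
  (E0) gamma(0) = phi_1 gamma(1) + phi_2 gamma(2) + c_0
  (E1) gamma(1) = phi_1 gamma(0) + phi_2 gamma(1) + c_1
  (E2) gamma(2) = phi_1 gamma(1) + phi_2 gamma(0)
From (E1): gamma(1) = A gamma(0) + B with
  A = phi_1 / (1 - phi_2) = 0.533 / 0.692 = 0.770231,   B = c_1 / (1 - phi_2) = 0 / 0.692 = 0.
Insert (E2) into (E0): gamma(0) (1 - phi_2^2) = phi_1 (1 + phi_2) gamma(1) + c_0.
  phi_1 (1 + phi_2) = (0.533)(1.308) = 0.697164,   1 - phi_2^2 = 0.905136.
Replace gamma(1) by A gamma(0) + B and collect gamma(0):
  gamma(0) [0.905136 - (0.697164)(0.770231)] = c_0 = 3
  gamma(0) * 0.368159 = 3
  gamma(0) = 3 / 0.368159 = 8.148664.
  gamma(1) = A gamma(0) = (0.770231)(8.148664) = 6.276355.
Therefore gamma(1) = 6.2764 (to 4 decimal places).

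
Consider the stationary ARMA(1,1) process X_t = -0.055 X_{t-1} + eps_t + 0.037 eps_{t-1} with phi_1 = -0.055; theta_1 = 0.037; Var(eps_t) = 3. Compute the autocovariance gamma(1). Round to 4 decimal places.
\gamma(1) = -0.0541

Multiply the model equation by X_{t-k} and take expectations. With theta_0 = psi_0 = 1 and psi_j the MA(infinity) weights, this gives
  gamma(k) - sum_i phi_i gamma(k-i) = c_k,
  c_k = sigma^2 * sum_{j=k..q} theta_j psi_{j-k}   (c_k = 0 for k > q),
using gamma(-m) = gamma(m).
psi-weights needed (psi_j = theta_j + sum_i phi_i psi_{j-i}):
  psi_1 = theta_1 + phi_1 = 0.037 + (-0.055) = -0.018
Right-hand sides:
  c_0 = sigma^2 (1 + theta_1 psi_1) = 3 * (1 + (0.037)(-0.018)) = 3 * 0.999334 = 2.998002
  c_1 = sigma^2 theta_1 = 3 * (0.037) = 0.111
  c_2 = 0
Equations for k = 0 and k = 1 (AR order 1):
  gamma(0) = phi_1 gamma(1) + c_0
  gamma(1) = phi_1 gamma(0) + c_1
Substituting the second into the first: gamma(0) (1 - phi_1^2) = c_0 + phi_1 c_1, so
  gamma(0) = (c_0 + phi_1 c_1) / (1 - phi_1^2) = (2.998002 + (-0.055)(0.111)) / (1 - (-0.055)^2) = 2.991897 / 0.996975 = 3.000975.
  gamma(1) = phi_1 gamma(0) + c_1 = (-0.055)(3.000975) + (0.111) = -0.054054.
Therefore gamma(1) = -0.0541 (to 4 decimal places).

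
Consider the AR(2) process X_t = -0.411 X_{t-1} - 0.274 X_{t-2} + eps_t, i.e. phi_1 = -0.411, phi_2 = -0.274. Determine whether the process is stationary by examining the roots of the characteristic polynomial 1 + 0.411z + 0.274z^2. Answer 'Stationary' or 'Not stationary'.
\text{Stationary}

The AR(p) characteristic polynomial is P(z) = 1 + 0.411z + 0.274z^2.
Stationarity requires all roots to lie outside the unit circle, i.e. |z| > 1 for every root.
Set 1 + (0.411) z + (0.274) z^2 = 0, i.e. a z^2 + b z + c = 0 with a = 0.274, b = 0.411, c = 1.
Discriminant D = b^2 - 4ac = (0.411)^2 - 4*(0.274)*1 = 0.168921 - (1.096) = -0.927079.
D < 0, so the roots are the complex-conjugate pair z = (-b +/- i sqrt(-D)) / (2a) = -0.75 +/- 1.757i.
For a conjugate pair |z|^2 = z * conj(z) = (product of roots) = c/a = 1/(0.274) = 3.649635, so |z| = sqrt(3.649635) = 1.9104 for both roots.
Moduli of all roots: 1.9104, 1.9104.
All moduli strictly greater than 1? Yes.
Verdict: Stationary.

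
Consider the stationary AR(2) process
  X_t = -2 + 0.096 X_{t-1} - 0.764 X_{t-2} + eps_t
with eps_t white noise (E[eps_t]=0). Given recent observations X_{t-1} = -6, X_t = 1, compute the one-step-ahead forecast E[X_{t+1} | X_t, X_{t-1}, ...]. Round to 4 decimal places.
E[X_{t+1} \mid \mathcal F_t] = 2.6800

For an AR(p) model X_t = c + sum_i phi_i X_{t-i} + eps_t, the
one-step-ahead conditional mean is
  E[X_{t+1} | X_t, ...] = c + sum_i phi_i X_{t+1-i}.
Substitute known values:
  E[X_{t+1} | ...] = -2 + (0.096) * (1) + (-0.764) * (-6)
                   = 2.6800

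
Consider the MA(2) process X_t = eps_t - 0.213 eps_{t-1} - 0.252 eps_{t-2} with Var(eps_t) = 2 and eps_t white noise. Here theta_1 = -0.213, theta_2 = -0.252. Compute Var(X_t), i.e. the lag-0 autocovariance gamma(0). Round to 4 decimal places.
\gamma(0) = 2.2177

For an MA(q) process X_t = eps_t + sum_i theta_i eps_{t-i} with
Var(eps_t) = sigma^2, the variance is
  gamma(0) = sigma^2 * (1 + sum_i theta_i^2).
  sum_i theta_i^2 = (-0.213)^2 + (-0.252)^2 = 0.045369 + 0.063504 = 0.108873.
  gamma(0) = 2 * (1 + 0.108873) = 2 * 1.108873 = 2.217746, which rounds to 2.2177.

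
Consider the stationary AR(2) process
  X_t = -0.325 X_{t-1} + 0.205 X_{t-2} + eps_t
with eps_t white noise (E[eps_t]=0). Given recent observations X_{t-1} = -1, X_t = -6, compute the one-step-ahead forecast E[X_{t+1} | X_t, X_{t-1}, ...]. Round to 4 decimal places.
E[X_{t+1} \mid \mathcal F_t] = 1.7450

For an AR(p) model X_t = c + sum_i phi_i X_{t-i} + eps_t, the
one-step-ahead conditional mean is
  E[X_{t+1} | X_t, ...] = c + sum_i phi_i X_{t+1-i}.
Substitute known values:
  E[X_{t+1} | ...] = (-0.325) * (-6) + (0.205) * (-1)
                   = 1.7450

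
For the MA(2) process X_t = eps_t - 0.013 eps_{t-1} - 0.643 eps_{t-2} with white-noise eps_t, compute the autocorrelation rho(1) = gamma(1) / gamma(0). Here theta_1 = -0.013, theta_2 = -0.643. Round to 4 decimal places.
\rho(1) = -0.0033

For an MA(q) process with theta_0 = 1, the autocovariance is
  gamma(k) = sigma^2 * sum_{i=0..q-k} theta_i * theta_{i+k},
and rho(k) = gamma(k) / gamma(0). Sigma^2 cancels.
  numerator   = (1)*(-0.013) + (-0.013)*(-0.643) = -0.004641.
  denominator = (1)^2 + (-0.013)^2 + (-0.643)^2 = 1.413618.
  rho(1) = -0.004641 / 1.413618 = -0.0033.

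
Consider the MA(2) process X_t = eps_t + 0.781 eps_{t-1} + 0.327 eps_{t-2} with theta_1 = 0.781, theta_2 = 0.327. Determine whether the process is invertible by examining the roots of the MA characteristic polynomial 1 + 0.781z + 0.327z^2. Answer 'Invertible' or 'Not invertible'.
\text{Invertible}

The MA(q) characteristic polynomial is P(z) = 1 + 0.781z + 0.327z^2.
Invertibility requires all roots to lie outside the unit circle, i.e. |z| > 1 for every root.
Set 1 + (0.781) z + (0.327) z^2 = 0, i.e. a z^2 + b z + c = 0 with a = 0.327, b = 0.781, c = 1.
Discriminant D = b^2 - 4ac = (0.781)^2 - 4*(0.327)*1 = 0.609961 - (1.308) = -0.698039.
D < 0, so the roots are the complex-conjugate pair z = (-b +/- i sqrt(-D)) / (2a) = -1.1942 +/- 1.2775i.
For a conjugate pair |z|^2 = z * conj(z) = (product of roots) = c/a = 1/(0.327) = 3.058104, so |z| = sqrt(3.058104) = 1.7487 for both roots.
Moduli of all roots: 1.7487, 1.7487.
All moduli strictly greater than 1? Yes.
Verdict: Invertible.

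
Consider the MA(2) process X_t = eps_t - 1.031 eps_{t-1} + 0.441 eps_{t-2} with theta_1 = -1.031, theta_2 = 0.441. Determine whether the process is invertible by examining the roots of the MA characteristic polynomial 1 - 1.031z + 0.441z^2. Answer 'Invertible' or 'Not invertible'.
\text{Invertible}

The MA(q) characteristic polynomial is P(z) = 1 - 1.031z + 0.441z^2.
Invertibility requires all roots to lie outside the unit circle, i.e. |z| > 1 for every root.
Set 1 + (-1.031) z + (0.441) z^2 = 0, i.e. a z^2 + b z + c = 0 with a = 0.441, b = -1.031, c = 1.
Discriminant D = b^2 - 4ac = (-1.031)^2 - 4*(0.441)*1 = 1.062961 - (1.764) = -0.701039.
D < 0, so the roots are the complex-conjugate pair z = (-b +/- i sqrt(-D)) / (2a) = 1.1689 +/- 0.9493i.
For a conjugate pair |z|^2 = z * conj(z) = (product of roots) = c/a = 1/(0.441) = 2.267574, so |z| = sqrt(2.267574) = 1.5058 for both roots.
Moduli of all roots: 1.5058, 1.5058.
All moduli strictly greater than 1? Yes.
Verdict: Invertible.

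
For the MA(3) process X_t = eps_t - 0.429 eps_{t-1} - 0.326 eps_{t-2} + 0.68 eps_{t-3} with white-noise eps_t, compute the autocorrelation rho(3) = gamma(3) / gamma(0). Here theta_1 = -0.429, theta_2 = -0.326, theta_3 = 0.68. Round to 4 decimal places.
\rho(3) = 0.3880

For an MA(q) process with theta_0 = 1, the autocovariance is
  gamma(k) = sigma^2 * sum_{i=0..q-k} theta_i * theta_{i+k},
and rho(k) = gamma(k) / gamma(0). Sigma^2 cancels.
  numerator   = (1)*(0.68) = 0.68.
  denominator = (1)^2 + (-0.429)^2 + (-0.326)^2 + (0.68)^2 = 1.752717.
  rho(3) = 0.68 / 1.752717 = 0.3880.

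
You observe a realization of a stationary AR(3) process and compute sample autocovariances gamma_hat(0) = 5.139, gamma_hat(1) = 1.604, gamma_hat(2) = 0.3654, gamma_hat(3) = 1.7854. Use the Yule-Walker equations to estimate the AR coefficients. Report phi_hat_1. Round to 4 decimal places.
\hat\phi_{1} = 0.3320

The Yule-Walker equations for an AR(p) process read, in matrix form,
  Gamma_p phi = r_p,   with   (Gamma_p)_{ij} = gamma(|i - j|),
                       (r_p)_i = gamma(i),   i,j = 1..p.
Substitute the sample gammas (Toeplitz matrix and right-hand side of size 3):
  Gamma_p = [[5.139, 1.604, 0.3654], [1.604, 5.139, 1.604], [0.3654, 1.604, 5.139]]
  r_p     = [1.604, 0.3654, 1.7854]
Written out (R1..R3):
  (R1) 5.139 phi_1 + 1.604 phi_2 + 0.3654 phi_3 = 1.604
  (R2) 1.604 phi_1 + 5.139 phi_2 + 1.604 phi_3 = 0.3654
  (R3) 0.3654 phi_1 + 1.604 phi_2 + 5.139 phi_3 = 1.7854
Gaussian elimination:
  R2 <- R2 - (1.604/5.139) R1 = R2 - (0.312123) R1:  4.638355 phi_2 + 1.48995 phi_3 = -0.135245
  R3 <- R3 - (0.3654/5.139) R1 = R3 - (0.071103) R1:  1.48995 phi_2 + 5.113019 phi_3 = 1.67135
  R3 <- R3 - (1.48995/4.638355) R2 = R3 - (0.321224) R2:  4.634411 phi_3 = 1.714794
Back-substitution:
  phi_hat_3 = 1.714794 / 4.634411 = 0.370013
  phi_hat_2 = (-0.135245 - (1.48995)(0.370013)) / 4.638355 = -0.148015
  phi_hat_1 = (1.604 - (1.604)(-0.148015) - (0.3654)(0.370013)) / 5.139 = 0.332013
So phi_hat = [0.3320, -0.1480, 0.3700].
Therefore phi_hat_1 = 0.3320.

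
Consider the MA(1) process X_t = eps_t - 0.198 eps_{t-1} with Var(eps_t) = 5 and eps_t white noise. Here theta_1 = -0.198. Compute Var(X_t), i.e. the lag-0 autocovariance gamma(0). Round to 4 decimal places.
\gamma(0) = 5.1960

For an MA(q) process X_t = eps_t + sum_i theta_i eps_{t-i} with
Var(eps_t) = sigma^2, the variance is
  gamma(0) = sigma^2 * (1 + sum_i theta_i^2).
  sum_i theta_i^2 = (-0.198)^2 = 0.039204.
  gamma(0) = 5 * (1 + 0.039204) = 5 * 1.039204 = 5.19602, which rounds to 5.1960.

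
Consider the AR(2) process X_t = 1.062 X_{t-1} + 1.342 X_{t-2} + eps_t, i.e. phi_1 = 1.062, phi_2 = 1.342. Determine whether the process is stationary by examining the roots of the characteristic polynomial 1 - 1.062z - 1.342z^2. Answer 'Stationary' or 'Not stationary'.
\text{Not stationary}

The AR(p) characteristic polynomial is P(z) = 1 - 1.062z - 1.342z^2.
Stationarity requires all roots to lie outside the unit circle, i.e. |z| > 1 for every root.
Set 1 + (-1.062) z + (-1.342) z^2 = 0, i.e. a z^2 + b z + c = 0 with a = -1.342, b = -1.062, c = 1.
Discriminant D = b^2 - 4ac = (-1.062)^2 - 4*(-1.342)*1 = 1.127844 - (-5.368) = 6.495844.
D >= 0, so the roots are real: z = (-b +/- sqrt(D)) / (2a) = (1.062 +/- 2.548695) / (-2.684).
  z_1 = (1.062 + 2.548695) / (-2.684) = -1.3453,   |z_1| = 1.3453.
  z_2 = (1.062 - 2.548695) / (-2.684) = 0.5539,   |z_2| = 0.5539.
Moduli of all roots: 1.3453, 0.5539.
All moduli strictly greater than 1? No.
Verdict: Not stationary.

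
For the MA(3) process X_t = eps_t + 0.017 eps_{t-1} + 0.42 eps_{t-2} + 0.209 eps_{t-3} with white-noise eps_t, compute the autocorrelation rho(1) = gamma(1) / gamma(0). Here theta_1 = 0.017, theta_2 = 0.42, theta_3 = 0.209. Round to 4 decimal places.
\rho(1) = 0.0917

For an MA(q) process with theta_0 = 1, the autocovariance is
  gamma(k) = sigma^2 * sum_{i=0..q-k} theta_i * theta_{i+k},
and rho(k) = gamma(k) / gamma(0). Sigma^2 cancels.
  numerator   = (1)*(0.017) + (0.017)*(0.42) + (0.42)*(0.209) = 0.11192.
  denominator = (1)^2 + (0.017)^2 + (0.42)^2 + (0.209)^2 = 1.22037.
  rho(1) = 0.11192 / 1.22037 = 0.0917.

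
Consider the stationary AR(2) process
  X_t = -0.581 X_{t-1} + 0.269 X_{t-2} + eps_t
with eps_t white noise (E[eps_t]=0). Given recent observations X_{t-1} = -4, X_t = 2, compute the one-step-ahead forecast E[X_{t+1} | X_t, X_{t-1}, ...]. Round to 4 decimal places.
E[X_{t+1} \mid \mathcal F_t] = -2.2380

For an AR(p) model X_t = c + sum_i phi_i X_{t-i} + eps_t, the
one-step-ahead conditional mean is
  E[X_{t+1} | X_t, ...] = c + sum_i phi_i X_{t+1-i}.
Substitute known values:
  E[X_{t+1} | ...] = (-0.581) * (2) + (0.269) * (-4)
                   = -2.2380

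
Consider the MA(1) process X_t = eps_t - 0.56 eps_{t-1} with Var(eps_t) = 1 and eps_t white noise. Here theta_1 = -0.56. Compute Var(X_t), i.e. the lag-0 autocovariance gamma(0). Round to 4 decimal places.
\gamma(0) = 1.3136

For an MA(q) process X_t = eps_t + sum_i theta_i eps_{t-i} with
Var(eps_t) = sigma^2, the variance is
  gamma(0) = sigma^2 * (1 + sum_i theta_i^2).
  sum_i theta_i^2 = (-0.56)^2 = 0.3136.
  gamma(0) = 1 * (1 + 0.3136) = 1 * 1.3136 = 1.3136.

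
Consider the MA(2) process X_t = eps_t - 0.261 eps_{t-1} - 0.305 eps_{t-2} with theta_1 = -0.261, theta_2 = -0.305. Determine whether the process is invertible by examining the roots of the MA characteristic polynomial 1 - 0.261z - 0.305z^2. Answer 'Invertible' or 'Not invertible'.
\text{Invertible}

The MA(q) characteristic polynomial is P(z) = 1 - 0.261z - 0.305z^2.
Invertibility requires all roots to lie outside the unit circle, i.e. |z| > 1 for every root.
Set 1 + (-0.261) z + (-0.305) z^2 = 0, i.e. a z^2 + b z + c = 0 with a = -0.305, b = -0.261, c = 1.
Discriminant D = b^2 - 4ac = (-0.261)^2 - 4*(-0.305)*1 = 0.068121 - (-1.22) = 1.288121.
D >= 0, so the roots are real: z = (-b +/- sqrt(D)) / (2a) = (0.261 +/- 1.134954) / (-0.61).
  z_1 = (0.261 + 1.134954) / (-0.61) = -2.2884,   |z_1| = 2.2884.
  z_2 = (0.261 - 1.134954) / (-0.61) = 1.4327,   |z_2| = 1.4327.
Moduli of all roots: 2.2884, 1.4327.
All moduli strictly greater than 1? Yes.
Verdict: Invertible.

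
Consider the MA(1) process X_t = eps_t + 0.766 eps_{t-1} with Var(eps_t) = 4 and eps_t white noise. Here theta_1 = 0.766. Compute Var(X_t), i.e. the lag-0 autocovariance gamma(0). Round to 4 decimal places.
\gamma(0) = 6.3470

For an MA(q) process X_t = eps_t + sum_i theta_i eps_{t-i} with
Var(eps_t) = sigma^2, the variance is
  gamma(0) = sigma^2 * (1 + sum_i theta_i^2).
  sum_i theta_i^2 = (0.766)^2 = 0.586756.
  gamma(0) = 4 * (1 + 0.586756) = 4 * 1.586756 = 6.347024, which rounds to 6.3470.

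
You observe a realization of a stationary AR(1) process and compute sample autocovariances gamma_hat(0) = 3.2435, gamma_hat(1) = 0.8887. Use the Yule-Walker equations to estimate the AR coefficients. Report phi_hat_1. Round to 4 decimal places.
\hat\phi_{1} = 0.2740

The Yule-Walker equations for an AR(p) process read, in matrix form,
  Gamma_p phi = r_p,   with   (Gamma_p)_{ij} = gamma(|i - j|),
                       (r_p)_i = gamma(i),   i,j = 1..p.
Substitute the sample gammas (Toeplitz matrix and right-hand side of size 1):
  Gamma_p = [[3.2435]]
  r_p     = [0.8887]
With p = 1 this is the single equation gamma(0) phi_1 = gamma(1):
  phi_hat_1 = gamma(1) / gamma(0) = 0.8887 / 3.2435 = 0.2740.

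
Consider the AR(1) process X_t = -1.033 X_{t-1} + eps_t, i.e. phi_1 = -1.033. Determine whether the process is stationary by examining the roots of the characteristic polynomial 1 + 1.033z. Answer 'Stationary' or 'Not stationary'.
\text{Not stationary}

The AR(p) characteristic polynomial is P(z) = 1 + 1.033z.
Stationarity requires all roots to lie outside the unit circle, i.e. |z| > 1 for every root.
This is linear in z: 1 + (1.033) z = 0  =>  z = -1/(1.033) = -0.968054,  |z| = 0.968054.
Moduli of all roots: 0.9681.
All moduli strictly greater than 1? No.
Verdict: Not stationary.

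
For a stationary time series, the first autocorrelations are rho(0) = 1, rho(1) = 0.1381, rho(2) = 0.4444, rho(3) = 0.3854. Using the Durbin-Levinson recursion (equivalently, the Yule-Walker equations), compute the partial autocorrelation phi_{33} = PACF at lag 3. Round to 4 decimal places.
\phi_{33} = 0.3650

The PACF at lag k is phi_{kk}, the last component of the solution
to the Yule-Walker system G_k phi = r_k where
  (G_k)_{ij} = rho(|i - j|), (r_k)_i = rho(i), i,j = 1..k.
Equivalently, Durbin-Levinson gives phi_{kk} iteratively:
  phi_{11} = rho(1)
  phi_{kk} = [rho(k) - sum_{j=1..k-1} phi_{k-1,j} rho(k-j)]
            / [1 - sum_{j=1..k-1} phi_{k-1,j} rho(j)],
  phi_{k,j} = phi_{k-1,j} - phi_{kk} phi_{k-1,k-j},  j = 1..k-1.
Step k = 1:
  phi_11 = rho(1) = 0.1381.
Step k = 2:
  phi_22 = [rho(2) - phi_11 rho(1)] / [1 - phi_11 rho(1)] = [0.4444 - (0.1381)(0.1381)] / [1 - (0.1381)(0.1381)]
         = 0.42532839 / 0.98092839 = 0.433598.
  Update: phi_21 = phi_11 - phi_22 phi_11 = 0.1381 - (0.433598)(0.1381) = 0.07822.
Step k = 3:
  phi_33 = [rho(3) - phi_21 rho(2) - phi_22 rho(1)] / [1 - phi_21 rho(1) - phi_22 rho(2)]
    numerator   = 0.3854 - (0.07822)(0.4444) - (0.433598)(0.1381) = 0.29075911
    denominator = 1 - (0.07822)(0.1381) - (0.433598)(0.4444) = 0.79650694
  phi_33 = 0.29075911 / 0.79650694 = 0.365.
Therefore phi_{33} = 0.3650.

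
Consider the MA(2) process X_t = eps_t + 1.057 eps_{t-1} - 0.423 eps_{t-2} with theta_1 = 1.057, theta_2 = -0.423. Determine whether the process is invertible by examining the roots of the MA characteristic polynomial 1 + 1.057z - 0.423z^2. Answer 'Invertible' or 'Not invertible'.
\text{Not invertible}

The MA(q) characteristic polynomial is P(z) = 1 + 1.057z - 0.423z^2.
Invertibility requires all roots to lie outside the unit circle, i.e. |z| > 1 for every root.
Set 1 + (1.057) z + (-0.423) z^2 = 0, i.e. a z^2 + b z + c = 0 with a = -0.423, b = 1.057, c = 1.
Discriminant D = b^2 - 4ac = (1.057)^2 - 4*(-0.423)*1 = 1.117249 - (-1.692) = 2.809249.
D >= 0, so the roots are real: z = (-b +/- sqrt(D)) / (2a) = (-1.057 +/- 1.676081) / (-0.846).
  z_1 = (-1.057 + 1.676081) / (-0.846) = -0.7318,   |z_1| = 0.7318.
  z_2 = (-1.057 - 1.676081) / (-0.846) = 3.2306,   |z_2| = 3.2306.
Moduli of all roots: 0.7318, 3.2306.
All moduli strictly greater than 1? No.
Verdict: Not invertible.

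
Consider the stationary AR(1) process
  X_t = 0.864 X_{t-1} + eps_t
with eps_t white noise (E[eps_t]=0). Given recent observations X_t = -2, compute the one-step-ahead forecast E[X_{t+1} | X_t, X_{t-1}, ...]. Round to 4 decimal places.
E[X_{t+1} \mid \mathcal F_t] = -1.7280

For an AR(p) model X_t = c + sum_i phi_i X_{t-i} + eps_t, the
one-step-ahead conditional mean is
  E[X_{t+1} | X_t, ...] = c + sum_i phi_i X_{t+1-i}.
Substitute known values:
  E[X_{t+1} | ...] = (0.864) * (-2)
                   = -1.7280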